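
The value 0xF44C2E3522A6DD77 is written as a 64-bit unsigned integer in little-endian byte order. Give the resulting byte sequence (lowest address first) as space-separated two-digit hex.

Split into bytes (most-significant first): F4 4C 2E 35 22 A6 DD 77.
Little-endian: lowest address holds the least-significant byte.
So at ascending addresses the bytes are 77 DD A6 22 35 2E 4C F4.

77 DD A6 22 35 2E 4C F4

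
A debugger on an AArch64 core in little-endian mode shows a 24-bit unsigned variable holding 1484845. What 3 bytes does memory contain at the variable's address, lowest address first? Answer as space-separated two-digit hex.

1484845 in hexadecimal, padded to 24 bits, is 0x16A82D.
Split into bytes (most-significant first): 16 A8 2D.
Little-endian stores the least-significant byte at the lowest address.
So at ascending addresses the bytes are 2D A8 16.

2D A8 16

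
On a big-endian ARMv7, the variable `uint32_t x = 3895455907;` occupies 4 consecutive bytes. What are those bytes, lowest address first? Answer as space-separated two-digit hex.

E8 2F F0 A3

3895455907 in hexadecimal, padded to 32 bits, is 0xE82FF0A3.
Split into bytes (most-significant first): E8 2F F0 A3.
In big-endian order the high byte comes first in memory.
So the memory order matches the most-significant-first order: E8 2F F0 A3.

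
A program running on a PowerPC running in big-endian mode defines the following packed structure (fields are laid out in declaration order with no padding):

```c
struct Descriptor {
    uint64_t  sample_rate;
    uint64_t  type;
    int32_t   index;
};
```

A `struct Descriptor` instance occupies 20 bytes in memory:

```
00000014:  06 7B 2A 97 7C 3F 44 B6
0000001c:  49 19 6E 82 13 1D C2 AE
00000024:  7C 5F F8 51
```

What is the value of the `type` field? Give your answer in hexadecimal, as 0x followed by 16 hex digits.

0x49196E82131DC2AE

`type` follows `sample_rate` (8 bytes), so it starts at byte offset 8 and occupies 8 bytes.
Bytes at offsets 8..15: 49 19 6E 82 13 1D C2 AE.
Big-endian: lowest address holds the most-significant byte.
The bytes are already most-significant first: 0x49196E82131DC2AE.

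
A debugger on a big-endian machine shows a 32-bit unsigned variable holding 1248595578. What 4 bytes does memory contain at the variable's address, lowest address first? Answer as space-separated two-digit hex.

4A 6C 0E 7A

1248595578 in hexadecimal, padded to 32 bits, is 0x4A6C0E7A.
Split into bytes (most-significant first): 4A 6C 0E 7A.
Big-endian: lowest address holds the most-significant byte.
So the memory order matches the most-significant-first order: 4A 6C 0E 7A.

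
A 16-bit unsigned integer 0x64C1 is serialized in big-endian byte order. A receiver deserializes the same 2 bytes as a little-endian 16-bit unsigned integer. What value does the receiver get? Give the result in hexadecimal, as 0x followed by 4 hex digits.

Stored big-endian, the bytes at ascending addresses are 64 C1.
Read back as little-endian, the first byte is least significant, giving 0xC164.

0xC164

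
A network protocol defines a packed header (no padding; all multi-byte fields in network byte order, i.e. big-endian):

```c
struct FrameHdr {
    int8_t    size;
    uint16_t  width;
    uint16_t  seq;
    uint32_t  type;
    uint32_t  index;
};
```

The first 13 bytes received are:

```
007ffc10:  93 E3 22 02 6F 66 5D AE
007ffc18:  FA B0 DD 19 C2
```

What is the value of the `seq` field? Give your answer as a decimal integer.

623

`seq` follows `size` (1 B), `width` (2 B), so it starts at offset 1 + 2 = 3 and occupies 2 bytes.
Bytes at offsets 3..4: 02 6F.
Big-endian: lowest address holds the most-significant byte.
The bytes are already most-significant first: 0x026F.
0x026F = 623.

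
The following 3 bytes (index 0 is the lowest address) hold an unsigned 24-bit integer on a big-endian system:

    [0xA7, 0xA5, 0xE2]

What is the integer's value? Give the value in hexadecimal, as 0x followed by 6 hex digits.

0xA7A5E2

Big-endian: lowest address holds the most-significant byte.
The bytes are already most-significant first: 0xA7A5E2.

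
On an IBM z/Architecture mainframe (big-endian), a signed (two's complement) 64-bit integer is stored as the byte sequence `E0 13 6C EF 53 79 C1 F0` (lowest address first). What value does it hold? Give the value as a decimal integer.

-2300375209502719504

In big-endian order the high byte comes first in memory.
The bytes are already most-significant first: 0xE0136CEF5379C1F0.
Top bit is set, so as a signed 64-bit value this is 0xE0136CEF5379C1F0 − 2^64 = -2300375209502719504.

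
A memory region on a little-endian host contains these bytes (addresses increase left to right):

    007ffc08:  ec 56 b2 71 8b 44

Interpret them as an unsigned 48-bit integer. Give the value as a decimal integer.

75365698655980

Little-endian: lowest address holds the least-significant byte.
Reassemble most-significant byte first: 44 8B 71 B2 56 EC → 0x448B71B256EC.
0x448B71B256EC = 75365698655980.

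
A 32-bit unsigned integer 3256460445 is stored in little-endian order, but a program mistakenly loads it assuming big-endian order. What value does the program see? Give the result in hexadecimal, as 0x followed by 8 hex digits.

0x9DA419C2

3256460445 in 32-bit hexadecimal is 0xC219A49D.
Stored little-endian, the bytes at ascending addresses are 9D A4 19 C2.
Read back as big-endian, the last byte is least significant, giving 0x9DA419C2.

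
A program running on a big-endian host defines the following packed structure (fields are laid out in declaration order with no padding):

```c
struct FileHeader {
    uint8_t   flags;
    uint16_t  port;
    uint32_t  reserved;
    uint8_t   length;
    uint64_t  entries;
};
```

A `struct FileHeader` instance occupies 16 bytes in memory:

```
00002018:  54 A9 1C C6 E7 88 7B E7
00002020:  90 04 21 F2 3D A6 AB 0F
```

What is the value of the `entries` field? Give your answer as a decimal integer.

10377456765668600591

`entries` follows `flags` (1 B), `port` (2 B), `reserved` (4 B), `length` (1 B), so it starts at offset 1 + 2 + 4 + 1 = 8 and occupies 8 bytes.
Bytes at offsets 8..15: 90 04 21 F2 3D A6 AB 0F.
Big-endian: lowest address holds the most-significant byte.
The bytes are already most-significant first: 0x900421F23DA6AB0F.
0x900421F23DA6AB0F = 10377456765668600591.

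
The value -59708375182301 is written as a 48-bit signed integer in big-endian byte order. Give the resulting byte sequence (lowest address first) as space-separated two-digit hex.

C9 B2 0F 81 D4 23

Two's complement of -59708375182301 in 48 bits: 59708375182301 = 0x364DF07E2BDD; invert → 0xC9B20F81D422; add 1 → 0xC9B20F81D423.
Split into bytes (most-significant first): C9 B2 0F 81 D4 23.
In big-endian order the high byte comes first in memory.
So the memory order matches the most-significant-first order: C9 B2 0F 81 D4 23.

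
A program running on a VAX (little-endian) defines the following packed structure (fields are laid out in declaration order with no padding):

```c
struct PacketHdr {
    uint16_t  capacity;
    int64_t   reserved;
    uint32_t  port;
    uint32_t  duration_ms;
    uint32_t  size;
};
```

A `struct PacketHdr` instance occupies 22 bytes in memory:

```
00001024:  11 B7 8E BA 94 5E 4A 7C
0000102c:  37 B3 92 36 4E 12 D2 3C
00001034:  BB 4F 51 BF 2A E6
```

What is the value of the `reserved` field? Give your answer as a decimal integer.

-5532816958345135474

`reserved` follows `capacity` (2 bytes), so it starts at byte offset 2 and occupies 8 bytes.
Bytes at offsets 2..9: 8E BA 94 5E 4A 7C 37 B3.
Little-endian: lowest address holds the least-significant byte.
Reassemble most-significant byte first: B3 37 7C 4A 5E 94 BA 8E → 0xB3377C4A5E94BA8E.
Top bit is set, so as a signed 64-bit value this is 0xB3377C4A5E94BA8E − 2^64 = -5532816958345135474.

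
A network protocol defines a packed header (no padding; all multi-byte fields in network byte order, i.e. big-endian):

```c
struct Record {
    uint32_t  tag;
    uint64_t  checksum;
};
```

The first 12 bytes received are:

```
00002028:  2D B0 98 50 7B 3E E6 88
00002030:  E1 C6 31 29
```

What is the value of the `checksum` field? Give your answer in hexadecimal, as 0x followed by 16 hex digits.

`checksum` follows `tag` (4 bytes), so it starts at byte offset 4 and occupies 8 bytes.
Bytes at offsets 4..11: 7B 3E E6 88 E1 C6 31 29.
In big-endian order the high byte comes first in memory.
The bytes are already most-significant first: 0x7B3EE688E1C63129.

0x7B3EE688E1C63129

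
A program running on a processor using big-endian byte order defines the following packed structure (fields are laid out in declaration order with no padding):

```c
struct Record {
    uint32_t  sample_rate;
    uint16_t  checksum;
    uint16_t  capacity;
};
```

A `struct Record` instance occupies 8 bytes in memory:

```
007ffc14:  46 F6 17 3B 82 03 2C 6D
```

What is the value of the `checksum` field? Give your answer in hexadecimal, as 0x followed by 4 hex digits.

`checksum` follows `sample_rate` (4 bytes), so it starts at byte offset 4 and occupies 2 bytes.
Bytes at offsets 4..5: 82 03.
In big-endian order the high byte comes first in memory.
The bytes are already most-significant first: 0x8203.

0x8203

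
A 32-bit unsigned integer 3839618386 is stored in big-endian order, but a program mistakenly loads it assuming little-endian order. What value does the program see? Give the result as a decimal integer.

1391320036

3839618386 in 32-bit hexadecimal is 0xE4DBED52.
Stored big-endian, the bytes at ascending addresses are E4 DB ED 52.
Read back as little-endian, the first byte is least significant, giving 0x52EDDBE4.
0x52EDDBE4 = 1391320036.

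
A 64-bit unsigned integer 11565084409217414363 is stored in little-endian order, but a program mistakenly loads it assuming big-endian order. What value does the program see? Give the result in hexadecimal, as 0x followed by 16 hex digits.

11565084409217414363 in 64-bit hexadecimal is 0xA07F6EFEE8CFF4DB.
Stored little-endian, the bytes at ascending addresses are DB F4 CF E8 FE 6E 7F A0.
Read back as big-endian, the last byte is least significant, giving 0xDBF4CFE8FE6E7FA0.

0xDBF4CFE8FE6E7FA0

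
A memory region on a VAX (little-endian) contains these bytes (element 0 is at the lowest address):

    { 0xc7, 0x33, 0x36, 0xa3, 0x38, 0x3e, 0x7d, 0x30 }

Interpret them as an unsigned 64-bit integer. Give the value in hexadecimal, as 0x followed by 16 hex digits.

0x307D3E38A33633C7

Little-endian stores the least-significant byte at the lowest address.
Reassemble most-significant byte first: 30 7D 3E 38 A3 36 33 C7 → 0x307D3E38A33633C7.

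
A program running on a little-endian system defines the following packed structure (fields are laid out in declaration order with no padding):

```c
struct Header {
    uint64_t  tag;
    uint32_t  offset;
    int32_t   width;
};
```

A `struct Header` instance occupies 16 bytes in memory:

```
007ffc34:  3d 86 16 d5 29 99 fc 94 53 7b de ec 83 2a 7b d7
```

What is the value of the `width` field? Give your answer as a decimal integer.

`width` follows `tag` (8 B), `offset` (4 B), so it starts at offset 8 + 4 = 12 and occupies 4 bytes.
Bytes at offsets 12..15: 83 2A 7B D7.
Little-endian stores the least-significant byte at the lowest address.
Reassemble most-significant byte first: D7 7B 2A 83 → 0xD77B2A83.
Top bit is set, so as a signed 32-bit value this is 0xD77B2A83 − 2^32 = -679794045.

-679794045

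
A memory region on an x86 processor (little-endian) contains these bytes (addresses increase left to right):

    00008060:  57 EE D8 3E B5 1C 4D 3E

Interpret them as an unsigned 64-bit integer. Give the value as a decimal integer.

In little-endian order the low byte comes first in memory.
Reassemble most-significant byte first: 3E 4D 1C B5 3E D8 EE 57 → 0x3E4D1CB53ED8EE57.
0x3E4D1CB53ED8EE57 = 4489275968327315031.

4489275968327315031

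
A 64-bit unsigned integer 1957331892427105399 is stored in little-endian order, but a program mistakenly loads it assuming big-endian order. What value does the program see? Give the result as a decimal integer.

8585173002224019739

1957331892427105399 in 64-bit hexadecimal is 0x1B29D6FC5BA92477.
Stored little-endian, the bytes at ascending addresses are 77 24 A9 5B FC D6 29 1B.
Read back as big-endian, the last byte is least significant, giving 0x7724A95BFCD6291B.
0x7724A95BFCD6291B = 8585173002224019739.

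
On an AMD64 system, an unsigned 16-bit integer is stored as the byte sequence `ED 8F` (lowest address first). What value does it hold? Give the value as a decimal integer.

36845

In little-endian order the low byte comes first in memory.
Reassemble most-significant byte first: 8F ED → 0x8FED.
0x8FED = 36845.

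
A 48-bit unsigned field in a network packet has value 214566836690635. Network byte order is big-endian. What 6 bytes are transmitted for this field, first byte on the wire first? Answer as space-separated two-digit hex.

C3 25 BC 14 DE CB

214566836690635 in hexadecimal, padded to 48 bits, is 0xC325BC14DECB.
Split into bytes (most-significant first): C3 25 BC 14 DE CB.
Big-endian: lowest address holds the most-significant byte.
So the memory order matches the most-significant-first order: C3 25 BC 14 DE CB.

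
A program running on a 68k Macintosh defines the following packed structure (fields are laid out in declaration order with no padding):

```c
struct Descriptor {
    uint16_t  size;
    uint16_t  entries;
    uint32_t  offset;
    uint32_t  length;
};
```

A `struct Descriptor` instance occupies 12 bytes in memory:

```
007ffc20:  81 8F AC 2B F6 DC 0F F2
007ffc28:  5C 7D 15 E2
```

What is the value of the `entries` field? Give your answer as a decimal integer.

44075

`entries` follows `size` (2 bytes), so it starts at byte offset 2 and occupies 2 bytes.
Bytes at offsets 2..3: AC 2B.
Big-endian stores the most-significant byte at the lowest address.
The bytes are already most-significant first: 0xAC2B.
0xAC2B = 44075.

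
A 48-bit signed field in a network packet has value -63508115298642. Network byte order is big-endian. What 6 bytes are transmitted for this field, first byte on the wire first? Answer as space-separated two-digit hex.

C6 3D 5D 58 E6 AE

Two's complement of -63508115298642 in 48 bits: 63508115298642 = 0x39C2A2A71952; invert → 0xC63D5D58E6AD; add 1 → 0xC63D5D58E6AE.
Split into bytes (most-significant first): C6 3D 5D 58 E6 AE.
In big-endian order the high byte comes first in memory.
So the memory order matches the most-significant-first order: C6 3D 5D 58 E6 AE.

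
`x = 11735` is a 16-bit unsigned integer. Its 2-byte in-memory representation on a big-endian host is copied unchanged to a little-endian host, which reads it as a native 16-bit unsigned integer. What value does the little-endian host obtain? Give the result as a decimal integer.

11735 in 16-bit hexadecimal is 0x2DD7.
Stored big-endian, the bytes at ascending addresses are 2D D7.
Read back as little-endian, the first byte is least significant, giving 0xD72D.
0xD72D = 55085.

55085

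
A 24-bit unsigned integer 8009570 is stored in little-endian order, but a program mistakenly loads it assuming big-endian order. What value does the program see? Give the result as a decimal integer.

6436730

8009570 in 24-bit hexadecimal is 0x7A3762.
Stored little-endian, the bytes at ascending addresses are 62 37 7A.
Read back as big-endian, the last byte is least significant, giving 0x62377A.
0x62377A = 6436730.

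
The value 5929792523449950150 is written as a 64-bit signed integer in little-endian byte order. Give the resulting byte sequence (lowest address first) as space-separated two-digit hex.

C6 5F 00 F8 E1 DA 4A 52

5929792523449950150 in hexadecimal, padded to 64 bits, is 0x524ADAE1F8005FC6.
Split into bytes (most-significant first): 52 4A DA E1 F8 00 5F C6.
Little-endian: lowest address holds the least-significant byte.
So at ascending addresses the bytes are C6 5F 00 F8 E1 DA 4A 52.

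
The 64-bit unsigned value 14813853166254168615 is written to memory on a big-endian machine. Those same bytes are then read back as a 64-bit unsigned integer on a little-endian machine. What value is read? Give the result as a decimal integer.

2817670834349446605

14813853166254168615 in 64-bit hexadecimal is 0xCD9560F7B1601A27.
Stored big-endian, the bytes at ascending addresses are CD 95 60 F7 B1 60 1A 27.
Read back as little-endian, the first byte is least significant, giving 0x271A60B1F76095CD.
0x271A60B1F76095CD = 2817670834349446605.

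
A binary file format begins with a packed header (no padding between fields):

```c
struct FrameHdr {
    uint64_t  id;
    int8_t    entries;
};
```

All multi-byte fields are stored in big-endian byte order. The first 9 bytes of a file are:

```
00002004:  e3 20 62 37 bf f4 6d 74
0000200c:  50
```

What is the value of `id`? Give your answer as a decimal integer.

16366189037447572852

`id` is the first field, at byte offset 0, occupying 8 bytes.
Bytes at offsets 0..7: E3 20 62 37 BF F4 6D 74.
Big-endian: lowest address holds the most-significant byte.
The bytes are already most-significant first: 0xE3206237BFF46D74.
0xE3206237BFF46D74 = 16366189037447572852.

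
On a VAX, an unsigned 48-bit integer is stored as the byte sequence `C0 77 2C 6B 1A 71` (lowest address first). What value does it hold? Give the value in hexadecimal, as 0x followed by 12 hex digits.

0x711A6B2C77C0

Little-endian: lowest address holds the least-significant byte.
Reassemble most-significant byte first: 71 1A 6B 2C 77 C0 → 0x711A6B2C77C0.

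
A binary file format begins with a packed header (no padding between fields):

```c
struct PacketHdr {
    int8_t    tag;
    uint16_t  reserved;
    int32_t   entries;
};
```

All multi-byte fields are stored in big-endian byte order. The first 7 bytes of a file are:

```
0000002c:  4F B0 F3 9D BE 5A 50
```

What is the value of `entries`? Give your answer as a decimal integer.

`entries` follows `tag` (1 B), `reserved` (2 B), so it starts at offset 1 + 2 = 3 and occupies 4 bytes.
Bytes at offsets 3..6: 9D BE 5A 50.
In big-endian order the high byte comes first in memory.
The bytes are already most-significant first: 0x9DBE5A50.
Top bit is set, so as a signed 32-bit value this is 0x9DBE5A50 − 2^32 = -1648469424.

-1648469424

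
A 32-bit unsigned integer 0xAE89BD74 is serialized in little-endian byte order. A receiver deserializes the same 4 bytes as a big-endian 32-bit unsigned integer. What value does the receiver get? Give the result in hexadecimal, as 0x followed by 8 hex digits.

Stored little-endian, the bytes at ascending addresses are 74 BD 89 AE.
Read back as big-endian, the last byte is least significant, giving 0x74BD89AE.

0x74BD89AE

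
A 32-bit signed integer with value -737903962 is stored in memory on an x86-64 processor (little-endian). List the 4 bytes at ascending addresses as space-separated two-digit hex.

Two's complement of -737903962 in 32 bits: 737903962 = 0x2BFB855A; invert → 0xD4047AA5; add 1 → 0xD4047AA6.
Split into bytes (most-significant first): D4 04 7A A6.
Little-endian: lowest address holds the least-significant byte.
So at ascending addresses the bytes are A6 7A 04 D4.

A6 7A 04 D4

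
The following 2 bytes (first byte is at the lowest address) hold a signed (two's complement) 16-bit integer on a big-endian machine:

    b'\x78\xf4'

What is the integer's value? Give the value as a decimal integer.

Big-endian: lowest address holds the most-significant byte.
The bytes are already most-significant first: 0x78F4.
0x78F4 = 30964.

30964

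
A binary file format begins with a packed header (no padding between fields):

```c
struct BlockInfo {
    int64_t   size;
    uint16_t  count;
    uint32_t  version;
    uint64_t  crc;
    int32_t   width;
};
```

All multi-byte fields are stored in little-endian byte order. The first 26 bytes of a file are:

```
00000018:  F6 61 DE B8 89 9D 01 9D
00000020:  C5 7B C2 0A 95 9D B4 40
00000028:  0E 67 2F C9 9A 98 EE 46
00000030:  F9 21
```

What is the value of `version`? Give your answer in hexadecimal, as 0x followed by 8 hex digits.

0x9D950AC2

`version` follows `size` (8 B), `count` (2 B), so it starts at offset 8 + 2 = 10 and occupies 4 bytes.
Bytes at offsets 10..13: C2 0A 95 9D.
Little-endian: lowest address holds the least-significant byte.
Reassemble most-significant byte first: 9D 95 0A C2 → 0x9D950AC2.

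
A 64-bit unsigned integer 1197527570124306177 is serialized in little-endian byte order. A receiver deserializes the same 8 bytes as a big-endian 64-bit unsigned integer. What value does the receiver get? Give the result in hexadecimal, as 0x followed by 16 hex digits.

0x01F7FEF1FA789E10

1197527570124306177 in 64-bit hexadecimal is 0x109E78FAF1FEF701.
Stored little-endian, the bytes at ascending addresses are 01 F7 FE F1 FA 78 9E 10.
Read back as big-endian, the last byte is least significant, giving 0x01F7FEF1FA789E10.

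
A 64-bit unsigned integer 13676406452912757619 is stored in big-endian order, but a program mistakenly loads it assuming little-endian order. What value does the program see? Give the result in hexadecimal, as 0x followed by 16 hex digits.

0x739BB94D355BCCBD

13676406452912757619 in 64-bit hexadecimal is 0xBDCC5B354DB99B73.
Stored big-endian, the bytes at ascending addresses are BD CC 5B 35 4D B9 9B 73.
Read back as little-endian, the first byte is least significant, giving 0x739BB94D355BCCBD.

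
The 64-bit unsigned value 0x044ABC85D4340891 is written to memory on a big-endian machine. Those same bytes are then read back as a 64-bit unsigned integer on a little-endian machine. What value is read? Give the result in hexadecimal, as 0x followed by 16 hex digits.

0x910834D485BC4A04

Stored big-endian, the bytes at ascending addresses are 04 4A BC 85 D4 34 08 91.
Read back as little-endian, the first byte is least significant, giving 0x910834D485BC4A04.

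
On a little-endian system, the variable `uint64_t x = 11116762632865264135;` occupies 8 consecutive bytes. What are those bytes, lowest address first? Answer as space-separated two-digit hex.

07 32 45 28 B7 AC 46 9A

11116762632865264135 in hexadecimal, padded to 64 bits, is 0x9A46ACB728453207.
Split into bytes (most-significant first): 9A 46 AC B7 28 45 32 07.
In little-endian order the low byte comes first in memory.
So at ascending addresses the bytes are 07 32 45 28 B7 AC 46 9A.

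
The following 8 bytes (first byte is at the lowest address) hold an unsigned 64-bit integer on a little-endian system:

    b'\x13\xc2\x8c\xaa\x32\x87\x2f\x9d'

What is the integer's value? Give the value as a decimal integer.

Little-endian stores the least-significant byte at the lowest address.
Reassemble most-significant byte first: 9D 2F 87 32 AA 8C C2 13 → 0x9D2F8732AA8CC213.
0x9D2F8732AA8CC213 = 11326420239539552787.

11326420239539552787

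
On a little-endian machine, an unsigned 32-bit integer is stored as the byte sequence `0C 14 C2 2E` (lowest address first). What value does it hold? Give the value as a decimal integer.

784471052

Little-endian: lowest address holds the least-significant byte.
Reassemble most-significant byte first: 2E C2 14 0C → 0x2EC2140C.
0x2EC2140C = 784471052.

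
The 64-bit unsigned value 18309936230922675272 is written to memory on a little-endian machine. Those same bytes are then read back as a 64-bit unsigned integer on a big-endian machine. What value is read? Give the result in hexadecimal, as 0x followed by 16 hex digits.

0x486433E8FDF519FE

18309936230922675272 in 64-bit hexadecimal is 0xFE19F5FDE8336448.
Stored little-endian, the bytes at ascending addresses are 48 64 33 E8 FD F5 19 FE.
Read back as big-endian, the last byte is least significant, giving 0x486433E8FDF519FE.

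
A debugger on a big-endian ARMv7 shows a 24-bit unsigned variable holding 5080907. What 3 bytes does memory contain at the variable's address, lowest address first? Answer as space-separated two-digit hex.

4D 87 4B

5080907 in hexadecimal, padded to 24 bits, is 0x4D874B.
Split into bytes (most-significant first): 4D 87 4B.
In big-endian order the high byte comes first in memory.
So the memory order matches the most-significant-first order: 4D 87 4B.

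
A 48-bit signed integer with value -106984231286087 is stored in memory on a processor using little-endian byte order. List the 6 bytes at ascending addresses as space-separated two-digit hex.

Two's complement of -106984231286087 in 48 bits: 106984231286087 = 0x614D351A3547; invert → 0x9EB2CAE5CAB8; add 1 → 0x9EB2CAE5CAB9.
Split into bytes (most-significant first): 9E B2 CA E5 CA B9.
In little-endian order the low byte comes first in memory.
So at ascending addresses the bytes are B9 CA E5 CA B2 9E.

B9 CA E5 CA B2 9E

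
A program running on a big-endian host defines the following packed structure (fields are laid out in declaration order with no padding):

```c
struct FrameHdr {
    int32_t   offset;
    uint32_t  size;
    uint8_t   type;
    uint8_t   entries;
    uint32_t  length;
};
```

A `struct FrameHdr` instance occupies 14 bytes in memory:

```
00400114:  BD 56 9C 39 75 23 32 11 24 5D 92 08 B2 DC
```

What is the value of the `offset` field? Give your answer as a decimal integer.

`offset` is the first field, at byte offset 0, occupying 4 bytes.
Bytes at offsets 0..3: BD 56 9C 39.
Big-endian: lowest address holds the most-significant byte.
The bytes are already most-significant first: 0xBD569C39.
Top bit is set, so as a signed 32-bit value this is 0xBD569C39 − 2^32 = -1118397383.

-1118397383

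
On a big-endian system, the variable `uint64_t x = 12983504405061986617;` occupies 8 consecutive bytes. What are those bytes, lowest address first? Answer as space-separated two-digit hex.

B4 2E AC 77 83 70 69 39

12983504405061986617 in hexadecimal, padded to 64 bits, is 0xB42EAC7783706939.
Split into bytes (most-significant first): B4 2E AC 77 83 70 69 39.
Big-endian stores the most-significant byte at the lowest address.
So the memory order matches the most-significant-first order: B4 2E AC 77 83 70 69 39.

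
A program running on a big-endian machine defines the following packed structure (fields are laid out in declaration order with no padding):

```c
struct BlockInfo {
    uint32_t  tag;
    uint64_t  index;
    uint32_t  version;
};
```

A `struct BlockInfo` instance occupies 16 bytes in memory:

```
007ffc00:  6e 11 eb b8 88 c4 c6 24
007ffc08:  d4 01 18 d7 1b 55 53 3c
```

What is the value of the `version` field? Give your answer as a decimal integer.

458576700

`version` follows `tag` (4 B), `index` (8 B), so it starts at offset 4 + 8 = 12 and occupies 4 bytes.
Bytes at offsets 12..15: 1B 55 53 3C.
Big-endian: lowest address holds the most-significant byte.
The bytes are already most-significant first: 0x1B55533C.
0x1B55533C = 458576700.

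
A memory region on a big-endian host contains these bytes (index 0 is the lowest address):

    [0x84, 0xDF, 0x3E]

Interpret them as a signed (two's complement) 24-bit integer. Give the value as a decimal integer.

-8069314

Big-endian stores the most-significant byte at the lowest address.
The bytes are already most-significant first: 0x84DF3E.
Top bit is set, so as a signed 24-bit value this is 0x84DF3E − 2^24 = -8069314.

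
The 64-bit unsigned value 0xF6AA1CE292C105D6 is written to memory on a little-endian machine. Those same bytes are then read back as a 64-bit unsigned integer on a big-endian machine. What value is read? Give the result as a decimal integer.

15421945335603047158

Stored little-endian, the bytes at ascending addresses are D6 05 C1 92 E2 1C AA F6.
Read back as big-endian, the last byte is least significant, giving 0xD605C192E21CAAF6.
0xD605C192E21CAAF6 = 15421945335603047158.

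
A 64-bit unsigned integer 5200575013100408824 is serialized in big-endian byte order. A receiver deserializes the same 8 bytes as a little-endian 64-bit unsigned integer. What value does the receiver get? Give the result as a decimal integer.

5200575013100408824 in 64-bit hexadecimal is 0x482C276BAB9F4FF8.
Stored big-endian, the bytes at ascending addresses are 48 2C 27 6B AB 9F 4F F8.
Read back as little-endian, the first byte is least significant, giving 0xF84F9FAB6B272C48.
0xF84F9FAB6B272C48 = 17892695403152223304.

17892695403152223304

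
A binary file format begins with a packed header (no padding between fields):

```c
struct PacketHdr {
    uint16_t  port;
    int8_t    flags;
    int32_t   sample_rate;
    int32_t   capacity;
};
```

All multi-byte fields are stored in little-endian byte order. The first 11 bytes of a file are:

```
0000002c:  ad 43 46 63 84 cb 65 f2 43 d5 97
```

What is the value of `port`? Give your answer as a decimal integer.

17325

`port` is the first field, at byte offset 0, occupying 2 bytes.
Bytes at offsets 0..1: AD 43.
In little-endian order the low byte comes first in memory.
Reassemble most-significant byte first: 43 AD → 0x43AD.
0x43AD = 17325.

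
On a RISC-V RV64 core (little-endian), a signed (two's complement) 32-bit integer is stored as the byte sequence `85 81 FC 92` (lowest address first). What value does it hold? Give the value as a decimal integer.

-1828945531

Little-endian: lowest address holds the least-significant byte.
Reassemble most-significant byte first: 92 FC 81 85 → 0x92FC8185.
Top bit is set, so as a signed 32-bit value this is 0x92FC8185 − 2^32 = -1828945531.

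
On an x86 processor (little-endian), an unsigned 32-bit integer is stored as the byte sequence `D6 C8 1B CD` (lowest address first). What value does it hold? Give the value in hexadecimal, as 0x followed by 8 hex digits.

In little-endian order the low byte comes first in memory.
Reassemble most-significant byte first: CD 1B C8 D6 → 0xCD1BC8D6.

0xCD1BC8D6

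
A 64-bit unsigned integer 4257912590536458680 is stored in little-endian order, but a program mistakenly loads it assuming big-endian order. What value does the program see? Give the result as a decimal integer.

4257912590536458680 in 64-bit hexadecimal is 0x3B1724F11396C1B8.
Stored little-endian, the bytes at ascending addresses are B8 C1 96 13 F1 24 17 3B.
Read back as big-endian, the last byte is least significant, giving 0xB8C19613F124173B.
0xB8C19613F124173B = 13313086985878116155.

13313086985878116155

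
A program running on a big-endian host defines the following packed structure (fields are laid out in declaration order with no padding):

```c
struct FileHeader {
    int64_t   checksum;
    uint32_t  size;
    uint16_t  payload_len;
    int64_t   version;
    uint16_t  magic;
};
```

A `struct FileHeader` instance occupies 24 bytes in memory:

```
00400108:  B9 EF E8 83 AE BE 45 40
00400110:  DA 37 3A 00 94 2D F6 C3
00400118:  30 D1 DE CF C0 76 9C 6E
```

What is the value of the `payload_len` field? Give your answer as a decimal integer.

`payload_len` follows `checksum` (8 B), `size` (4 B), so it starts at offset 8 + 4 = 12 and occupies 2 bytes.
Bytes at offsets 12..13: 94 2D.
Big-endian: lowest address holds the most-significant byte.
The bytes are already most-significant first: 0x942D.
0x942D = 37933.

37933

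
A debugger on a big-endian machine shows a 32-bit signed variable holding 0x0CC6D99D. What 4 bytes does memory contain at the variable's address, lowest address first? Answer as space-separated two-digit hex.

Split into bytes (most-significant first): 0C C6 D9 9D.
Big-endian stores the most-significant byte at the lowest address.
So the memory order matches the most-significant-first order: 0C C6 D9 9D.

0C C6 D9 9D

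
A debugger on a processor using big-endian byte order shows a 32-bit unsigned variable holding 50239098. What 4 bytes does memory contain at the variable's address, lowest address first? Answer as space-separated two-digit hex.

02 FE 96 7A

50239098 in hexadecimal, padded to 32 bits, is 0x02FE967A.
Split into bytes (most-significant first): 02 FE 96 7A.
Big-endian stores the most-significant byte at the lowest address.
So the memory order matches the most-significant-first order: 02 FE 96 7A.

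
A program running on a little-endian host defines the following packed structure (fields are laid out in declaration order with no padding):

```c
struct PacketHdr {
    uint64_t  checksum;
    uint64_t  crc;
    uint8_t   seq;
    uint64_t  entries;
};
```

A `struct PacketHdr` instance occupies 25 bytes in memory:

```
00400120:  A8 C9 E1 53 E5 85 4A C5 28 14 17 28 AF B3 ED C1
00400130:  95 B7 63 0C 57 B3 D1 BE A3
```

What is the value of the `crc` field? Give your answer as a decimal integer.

13974022783673766952

`crc` follows `checksum` (8 bytes), so it starts at byte offset 8 and occupies 8 bytes.
Bytes at offsets 8..15: 28 14 17 28 AF B3 ED C1.
In little-endian order the low byte comes first in memory.
Reassemble most-significant byte first: C1 ED B3 AF 28 17 14 28 → 0xC1EDB3AF28171428.
0xC1EDB3AF28171428 = 13974022783673766952.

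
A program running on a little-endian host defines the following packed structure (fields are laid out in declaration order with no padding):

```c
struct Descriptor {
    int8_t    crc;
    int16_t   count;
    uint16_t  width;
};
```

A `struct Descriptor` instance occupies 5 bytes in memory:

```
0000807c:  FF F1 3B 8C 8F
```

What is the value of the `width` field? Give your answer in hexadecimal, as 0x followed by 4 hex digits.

`width` follows `crc` (1 B), `count` (2 B), so it starts at offset 1 + 2 = 3 and occupies 2 bytes.
Bytes at offsets 3..4: 8C 8F.
Little-endian stores the least-significant byte at the lowest address.
Reassemble most-significant byte first: 8F 8C → 0x8F8C.

0x8F8C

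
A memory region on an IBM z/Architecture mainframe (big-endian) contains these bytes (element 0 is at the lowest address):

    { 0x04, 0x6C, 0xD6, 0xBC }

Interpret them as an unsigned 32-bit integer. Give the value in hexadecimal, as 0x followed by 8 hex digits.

Big-endian: lowest address holds the most-significant byte.
The bytes are already most-significant first: 0x046CD6BC.

0x046CD6BC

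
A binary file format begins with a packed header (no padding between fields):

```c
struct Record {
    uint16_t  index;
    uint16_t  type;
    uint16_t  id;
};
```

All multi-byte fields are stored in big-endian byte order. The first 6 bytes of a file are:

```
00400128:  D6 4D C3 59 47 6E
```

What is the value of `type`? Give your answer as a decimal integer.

50009

`type` follows `index` (2 bytes), so it starts at byte offset 2 and occupies 2 bytes.
Bytes at offsets 2..3: C3 59.
In big-endian order the high byte comes first in memory.
The bytes are already most-significant first: 0xC359.
0xC359 = 50009.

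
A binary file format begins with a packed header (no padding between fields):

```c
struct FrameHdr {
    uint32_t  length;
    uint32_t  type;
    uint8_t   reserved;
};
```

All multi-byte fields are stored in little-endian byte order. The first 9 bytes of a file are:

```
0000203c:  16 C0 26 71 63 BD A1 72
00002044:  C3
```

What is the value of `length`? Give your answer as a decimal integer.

1898364950

`length` is the first field, at byte offset 0, occupying 4 bytes.
Bytes at offsets 0..3: 16 C0 26 71.
Little-endian: lowest address holds the least-significant byte.
Reassemble most-significant byte first: 71 26 C0 16 → 0x7126C016.
0x7126C016 = 1898364950.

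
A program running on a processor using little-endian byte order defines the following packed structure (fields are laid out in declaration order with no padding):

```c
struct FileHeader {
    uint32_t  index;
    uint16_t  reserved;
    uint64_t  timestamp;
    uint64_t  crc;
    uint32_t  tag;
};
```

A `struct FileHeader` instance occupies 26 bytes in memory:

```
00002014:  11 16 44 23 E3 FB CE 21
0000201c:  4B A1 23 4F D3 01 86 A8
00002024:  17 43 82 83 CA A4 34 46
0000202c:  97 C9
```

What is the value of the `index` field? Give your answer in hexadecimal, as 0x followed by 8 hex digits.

`index` is the first field, at byte offset 0, occupying 4 bytes.
Bytes at offsets 0..3: 11 16 44 23.
In little-endian order the low byte comes first in memory.
Reassemble most-significant byte first: 23 44 16 11 → 0x23441611.

0x23441611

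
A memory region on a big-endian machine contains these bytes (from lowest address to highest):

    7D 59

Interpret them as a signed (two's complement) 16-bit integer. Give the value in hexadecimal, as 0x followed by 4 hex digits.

In big-endian order the high byte comes first in memory.
The bytes are already most-significant first: 0x7D59.

0x7D59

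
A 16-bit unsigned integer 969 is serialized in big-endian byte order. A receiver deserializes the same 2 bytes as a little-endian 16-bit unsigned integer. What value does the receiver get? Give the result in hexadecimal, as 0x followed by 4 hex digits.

0xC903

969 in 16-bit hexadecimal is 0x03C9.
Stored big-endian, the bytes at ascending addresses are 03 C9.
Read back as little-endian, the first byte is least significant, giving 0xC903.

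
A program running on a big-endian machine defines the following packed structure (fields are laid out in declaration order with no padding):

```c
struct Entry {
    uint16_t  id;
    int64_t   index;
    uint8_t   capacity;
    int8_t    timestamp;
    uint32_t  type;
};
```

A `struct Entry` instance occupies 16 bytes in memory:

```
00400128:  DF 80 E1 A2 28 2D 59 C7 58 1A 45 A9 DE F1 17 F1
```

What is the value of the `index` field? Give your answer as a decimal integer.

-2188142293703763942

`index` follows `id` (2 bytes), so it starts at byte offset 2 and occupies 8 bytes.
Bytes at offsets 2..9: E1 A2 28 2D 59 C7 58 1A.
In big-endian order the high byte comes first in memory.
The bytes are already most-significant first: 0xE1A2282D59C7581A.
Top bit is set, so as a signed 64-bit value this is 0xE1A2282D59C7581A − 2^64 = -2188142293703763942.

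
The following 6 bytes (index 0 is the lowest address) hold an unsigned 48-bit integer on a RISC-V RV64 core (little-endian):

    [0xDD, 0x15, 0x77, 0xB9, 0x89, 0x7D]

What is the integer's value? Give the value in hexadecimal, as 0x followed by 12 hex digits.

Little-endian: lowest address holds the least-significant byte.
Reassemble most-significant byte first: 7D 89 B9 77 15 DD → 0x7D89B97715DD.

0x7D89B97715DD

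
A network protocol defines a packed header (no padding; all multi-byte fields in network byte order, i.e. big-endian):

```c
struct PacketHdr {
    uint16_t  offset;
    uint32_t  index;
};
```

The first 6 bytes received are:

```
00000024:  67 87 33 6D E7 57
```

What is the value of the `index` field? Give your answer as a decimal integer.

862840663

`index` follows `offset` (2 bytes), so it starts at byte offset 2 and occupies 4 bytes.
Bytes at offsets 2..5: 33 6D E7 57.
In big-endian order the high byte comes first in memory.
The bytes are already most-significant first: 0x336DE757.
0x336DE757 = 862840663.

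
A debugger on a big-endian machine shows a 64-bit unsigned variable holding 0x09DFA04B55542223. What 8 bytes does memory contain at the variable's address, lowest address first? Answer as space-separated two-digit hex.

09 DF A0 4B 55 54 22 23

Split into bytes (most-significant first): 09 DF A0 4B 55 54 22 23.
Big-endian stores the most-significant byte at the lowest address.
So the memory order matches the most-significant-first order: 09 DF A0 4B 55 54 22 23.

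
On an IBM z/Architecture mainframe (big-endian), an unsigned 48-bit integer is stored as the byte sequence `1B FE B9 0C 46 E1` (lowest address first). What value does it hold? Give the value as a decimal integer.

30780840232673

In big-endian order the high byte comes first in memory.
The bytes are already most-significant first: 0x1BFEB90C46E1.
0x1BFEB90C46E1 = 30780840232673.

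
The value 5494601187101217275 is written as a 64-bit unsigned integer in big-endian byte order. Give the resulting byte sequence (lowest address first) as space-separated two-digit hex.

4C 40 BE AB 03 9B 91 FB

5494601187101217275 in hexadecimal, padded to 64 bits, is 0x4C40BEAB039B91FB.
Split into bytes (most-significant first): 4C 40 BE AB 03 9B 91 FB.
Big-endian stores the most-significant byte at the lowest address.
So the memory order matches the most-significant-first order: 4C 40 BE AB 03 9B 91 FB.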